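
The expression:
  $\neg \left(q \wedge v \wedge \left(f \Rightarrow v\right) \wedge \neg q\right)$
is always true.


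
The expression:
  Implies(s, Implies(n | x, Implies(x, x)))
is always true.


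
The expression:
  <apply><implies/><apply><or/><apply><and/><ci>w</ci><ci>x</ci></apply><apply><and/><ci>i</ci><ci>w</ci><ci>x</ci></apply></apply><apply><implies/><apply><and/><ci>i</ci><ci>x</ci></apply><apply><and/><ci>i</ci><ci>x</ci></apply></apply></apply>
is always true.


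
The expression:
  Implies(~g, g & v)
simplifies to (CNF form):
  g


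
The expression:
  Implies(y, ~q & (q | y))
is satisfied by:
  {q: False, y: False}
  {y: True, q: False}
  {q: True, y: False}


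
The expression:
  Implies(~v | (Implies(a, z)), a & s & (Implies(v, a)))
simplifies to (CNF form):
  a & (s | v) & (s | ~z)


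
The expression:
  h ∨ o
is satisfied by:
  {o: True, h: True}
  {o: True, h: False}
  {h: True, o: False}


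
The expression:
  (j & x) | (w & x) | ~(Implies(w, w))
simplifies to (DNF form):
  (j & x) | (w & x)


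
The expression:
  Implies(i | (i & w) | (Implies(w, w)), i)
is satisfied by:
  {i: True}


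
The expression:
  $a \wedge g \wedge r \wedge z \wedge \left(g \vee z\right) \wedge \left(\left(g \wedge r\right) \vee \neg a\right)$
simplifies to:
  $a \wedge g \wedge r \wedge z$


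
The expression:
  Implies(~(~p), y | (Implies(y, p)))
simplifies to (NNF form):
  True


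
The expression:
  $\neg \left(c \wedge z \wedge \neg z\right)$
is always true.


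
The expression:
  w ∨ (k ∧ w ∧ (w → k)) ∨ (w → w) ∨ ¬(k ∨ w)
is always true.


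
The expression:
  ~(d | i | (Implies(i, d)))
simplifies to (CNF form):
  False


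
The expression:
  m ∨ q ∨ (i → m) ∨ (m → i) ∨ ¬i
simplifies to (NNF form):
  True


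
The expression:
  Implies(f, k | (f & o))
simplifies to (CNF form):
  k | o | ~f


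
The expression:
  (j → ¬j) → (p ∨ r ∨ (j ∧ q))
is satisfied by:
  {r: True, p: True, j: True}
  {r: True, p: True, j: False}
  {r: True, j: True, p: False}
  {r: True, j: False, p: False}
  {p: True, j: True, r: False}
  {p: True, j: False, r: False}
  {j: True, p: False, r: False}


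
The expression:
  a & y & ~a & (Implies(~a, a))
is never true.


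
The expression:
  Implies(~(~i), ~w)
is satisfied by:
  {w: False, i: False}
  {i: True, w: False}
  {w: True, i: False}


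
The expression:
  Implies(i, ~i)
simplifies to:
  ~i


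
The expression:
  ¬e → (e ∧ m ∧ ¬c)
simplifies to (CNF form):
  e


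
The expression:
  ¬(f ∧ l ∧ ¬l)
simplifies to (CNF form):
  True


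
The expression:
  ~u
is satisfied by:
  {u: False}


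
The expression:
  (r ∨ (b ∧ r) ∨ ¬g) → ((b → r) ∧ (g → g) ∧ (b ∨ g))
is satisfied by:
  {b: True, g: True, r: True}
  {b: True, g: True, r: False}
  {g: True, r: True, b: False}
  {g: True, r: False, b: False}
  {b: True, r: True, g: False}


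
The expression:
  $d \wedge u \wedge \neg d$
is never true.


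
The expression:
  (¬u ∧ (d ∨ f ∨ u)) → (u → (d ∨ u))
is always true.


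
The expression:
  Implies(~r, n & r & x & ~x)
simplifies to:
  r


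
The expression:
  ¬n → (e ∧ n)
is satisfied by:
  {n: True}


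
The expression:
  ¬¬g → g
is always true.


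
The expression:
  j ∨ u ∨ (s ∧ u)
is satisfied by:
  {u: True, j: True}
  {u: True, j: False}
  {j: True, u: False}


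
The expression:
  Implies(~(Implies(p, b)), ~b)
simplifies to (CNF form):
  True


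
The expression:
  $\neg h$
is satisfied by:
  {h: False}


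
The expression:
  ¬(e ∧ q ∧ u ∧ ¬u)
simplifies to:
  True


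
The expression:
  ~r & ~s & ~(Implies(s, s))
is never true.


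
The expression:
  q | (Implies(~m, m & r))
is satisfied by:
  {q: True, m: True}
  {q: True, m: False}
  {m: True, q: False}


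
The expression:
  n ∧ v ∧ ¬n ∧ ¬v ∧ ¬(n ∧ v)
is never true.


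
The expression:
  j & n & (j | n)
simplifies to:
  j & n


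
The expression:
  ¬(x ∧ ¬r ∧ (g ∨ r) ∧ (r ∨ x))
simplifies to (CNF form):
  r ∨ ¬g ∨ ¬x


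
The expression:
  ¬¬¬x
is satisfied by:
  {x: False}


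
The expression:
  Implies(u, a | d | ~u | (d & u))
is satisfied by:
  {a: True, d: True, u: False}
  {a: True, u: False, d: False}
  {d: True, u: False, a: False}
  {d: False, u: False, a: False}
  {a: True, d: True, u: True}
  {a: True, u: True, d: False}
  {d: True, u: True, a: False}


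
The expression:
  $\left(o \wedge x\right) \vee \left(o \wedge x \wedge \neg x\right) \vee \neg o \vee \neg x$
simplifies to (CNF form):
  $\text{True}$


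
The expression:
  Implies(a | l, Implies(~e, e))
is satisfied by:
  {e: True, l: False, a: False}
  {a: True, e: True, l: False}
  {e: True, l: True, a: False}
  {a: True, e: True, l: True}
  {a: False, l: False, e: False}


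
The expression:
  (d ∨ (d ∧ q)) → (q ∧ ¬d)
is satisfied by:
  {d: False}


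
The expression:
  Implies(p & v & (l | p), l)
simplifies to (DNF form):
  l | ~p | ~v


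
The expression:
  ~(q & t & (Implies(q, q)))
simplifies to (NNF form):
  ~q | ~t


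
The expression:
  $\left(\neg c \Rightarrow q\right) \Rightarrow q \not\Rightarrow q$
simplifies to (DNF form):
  $\neg c \wedge \neg q$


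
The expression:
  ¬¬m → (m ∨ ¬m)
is always true.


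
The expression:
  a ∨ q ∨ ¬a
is always true.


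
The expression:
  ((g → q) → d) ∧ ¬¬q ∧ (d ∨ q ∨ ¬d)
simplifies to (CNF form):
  d ∧ q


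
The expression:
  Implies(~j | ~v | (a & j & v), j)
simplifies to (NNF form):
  j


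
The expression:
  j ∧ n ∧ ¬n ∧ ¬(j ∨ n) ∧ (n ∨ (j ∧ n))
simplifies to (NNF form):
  False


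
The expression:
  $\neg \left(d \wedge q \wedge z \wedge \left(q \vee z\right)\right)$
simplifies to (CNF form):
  $\neg d \vee \neg q \vee \neg z$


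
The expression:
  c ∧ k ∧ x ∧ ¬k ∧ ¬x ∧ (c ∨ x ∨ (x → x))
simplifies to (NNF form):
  False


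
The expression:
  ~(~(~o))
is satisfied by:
  {o: False}


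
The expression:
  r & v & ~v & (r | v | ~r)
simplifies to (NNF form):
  False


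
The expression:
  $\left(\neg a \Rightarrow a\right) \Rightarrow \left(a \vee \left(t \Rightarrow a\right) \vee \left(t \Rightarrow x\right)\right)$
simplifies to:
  $\text{True}$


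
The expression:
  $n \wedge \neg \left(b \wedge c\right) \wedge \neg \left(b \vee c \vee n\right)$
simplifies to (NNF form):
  $\text{False}$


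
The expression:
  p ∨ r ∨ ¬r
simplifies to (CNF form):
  True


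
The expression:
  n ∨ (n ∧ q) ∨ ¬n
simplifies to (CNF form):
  True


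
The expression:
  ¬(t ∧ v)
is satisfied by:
  {v: False, t: False}
  {t: True, v: False}
  {v: True, t: False}


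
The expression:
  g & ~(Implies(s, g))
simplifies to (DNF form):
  False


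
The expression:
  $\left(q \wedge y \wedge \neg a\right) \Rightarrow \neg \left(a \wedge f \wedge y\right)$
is always true.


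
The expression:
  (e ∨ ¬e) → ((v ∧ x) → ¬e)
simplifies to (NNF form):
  ¬e ∨ ¬v ∨ ¬x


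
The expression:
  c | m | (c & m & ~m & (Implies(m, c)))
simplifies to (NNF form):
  c | m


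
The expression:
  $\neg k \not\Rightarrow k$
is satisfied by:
  {k: False}


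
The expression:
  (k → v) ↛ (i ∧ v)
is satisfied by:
  {v: False, k: False, i: False}
  {i: True, v: False, k: False}
  {v: True, i: False, k: False}
  {k: True, v: True, i: False}


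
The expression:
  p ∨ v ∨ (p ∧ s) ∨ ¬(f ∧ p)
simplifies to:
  True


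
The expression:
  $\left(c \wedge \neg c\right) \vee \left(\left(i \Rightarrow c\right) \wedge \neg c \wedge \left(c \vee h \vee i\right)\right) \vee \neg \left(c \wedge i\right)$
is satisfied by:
  {c: False, i: False}
  {i: True, c: False}
  {c: True, i: False}


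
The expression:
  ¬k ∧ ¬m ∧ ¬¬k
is never true.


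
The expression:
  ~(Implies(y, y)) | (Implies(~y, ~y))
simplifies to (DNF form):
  True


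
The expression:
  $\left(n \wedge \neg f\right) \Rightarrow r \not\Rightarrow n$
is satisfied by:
  {f: True, n: False}
  {n: False, f: False}
  {n: True, f: True}


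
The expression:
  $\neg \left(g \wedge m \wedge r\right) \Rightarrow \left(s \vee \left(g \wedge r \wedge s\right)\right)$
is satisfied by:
  {m: True, s: True, r: True, g: True}
  {m: True, s: True, r: True, g: False}
  {m: True, s: True, g: True, r: False}
  {m: True, s: True, g: False, r: False}
  {s: True, r: True, g: True, m: False}
  {s: True, r: True, g: False, m: False}
  {s: True, r: False, g: True, m: False}
  {s: True, r: False, g: False, m: False}
  {m: True, r: True, g: True, s: False}


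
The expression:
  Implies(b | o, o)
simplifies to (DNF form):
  o | ~b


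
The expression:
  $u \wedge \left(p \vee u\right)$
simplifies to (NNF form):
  $u$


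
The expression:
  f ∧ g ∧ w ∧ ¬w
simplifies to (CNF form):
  False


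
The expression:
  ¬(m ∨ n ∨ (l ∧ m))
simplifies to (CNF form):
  ¬m ∧ ¬n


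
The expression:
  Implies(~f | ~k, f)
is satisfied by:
  {f: True}


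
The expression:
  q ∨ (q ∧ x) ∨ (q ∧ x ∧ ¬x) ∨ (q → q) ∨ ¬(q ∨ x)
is always true.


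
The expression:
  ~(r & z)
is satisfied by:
  {z: False, r: False}
  {r: True, z: False}
  {z: True, r: False}


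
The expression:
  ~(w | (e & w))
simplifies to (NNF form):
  ~w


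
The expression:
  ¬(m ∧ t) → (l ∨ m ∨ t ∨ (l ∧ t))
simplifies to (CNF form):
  l ∨ m ∨ t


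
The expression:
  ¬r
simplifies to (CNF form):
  ¬r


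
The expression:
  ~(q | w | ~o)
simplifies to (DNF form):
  o & ~q & ~w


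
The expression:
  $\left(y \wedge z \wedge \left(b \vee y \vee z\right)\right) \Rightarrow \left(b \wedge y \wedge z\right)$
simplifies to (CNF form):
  $b \vee \neg y \vee \neg z$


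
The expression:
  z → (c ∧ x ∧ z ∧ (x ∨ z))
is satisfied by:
  {c: True, x: True, z: False}
  {c: True, x: False, z: False}
  {x: True, c: False, z: False}
  {c: False, x: False, z: False}
  {z: True, c: True, x: True}


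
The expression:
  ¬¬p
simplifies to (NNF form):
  p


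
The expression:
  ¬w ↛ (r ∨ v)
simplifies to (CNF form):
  ¬r ∧ ¬v ∧ ¬w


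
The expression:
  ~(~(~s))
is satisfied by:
  {s: False}


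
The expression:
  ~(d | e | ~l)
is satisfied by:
  {l: True, e: False, d: False}


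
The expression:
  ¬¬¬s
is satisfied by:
  {s: False}


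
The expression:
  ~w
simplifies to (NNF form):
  ~w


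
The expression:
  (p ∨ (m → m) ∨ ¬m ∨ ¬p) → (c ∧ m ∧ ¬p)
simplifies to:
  c ∧ m ∧ ¬p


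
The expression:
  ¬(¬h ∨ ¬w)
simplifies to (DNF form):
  h ∧ w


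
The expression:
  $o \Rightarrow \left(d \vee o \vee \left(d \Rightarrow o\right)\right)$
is always true.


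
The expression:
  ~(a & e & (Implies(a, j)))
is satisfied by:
  {e: False, a: False, j: False}
  {j: True, e: False, a: False}
  {a: True, e: False, j: False}
  {j: True, a: True, e: False}
  {e: True, j: False, a: False}
  {j: True, e: True, a: False}
  {a: True, e: True, j: False}


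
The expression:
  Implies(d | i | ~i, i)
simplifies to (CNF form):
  i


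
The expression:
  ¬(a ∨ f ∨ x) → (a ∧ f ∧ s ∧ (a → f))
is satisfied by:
  {a: True, x: True, f: True}
  {a: True, x: True, f: False}
  {a: True, f: True, x: False}
  {a: True, f: False, x: False}
  {x: True, f: True, a: False}
  {x: True, f: False, a: False}
  {f: True, x: False, a: False}


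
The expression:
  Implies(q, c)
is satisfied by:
  {c: True, q: False}
  {q: False, c: False}
  {q: True, c: True}


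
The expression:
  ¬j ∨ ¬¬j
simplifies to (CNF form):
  True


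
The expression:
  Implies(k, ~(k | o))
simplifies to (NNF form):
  ~k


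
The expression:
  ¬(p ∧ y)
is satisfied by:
  {p: False, y: False}
  {y: True, p: False}
  {p: True, y: False}


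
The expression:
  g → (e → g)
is always true.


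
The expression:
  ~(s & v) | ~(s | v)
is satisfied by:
  {s: False, v: False}
  {v: True, s: False}
  {s: True, v: False}


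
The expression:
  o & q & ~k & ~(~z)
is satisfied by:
  {z: True, o: True, q: True, k: False}


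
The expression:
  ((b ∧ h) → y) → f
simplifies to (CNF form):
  (b ∨ f) ∧ (f ∨ h) ∧ (f ∨ ¬y)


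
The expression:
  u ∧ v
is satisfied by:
  {u: True, v: True}


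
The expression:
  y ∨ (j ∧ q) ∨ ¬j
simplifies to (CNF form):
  q ∨ y ∨ ¬j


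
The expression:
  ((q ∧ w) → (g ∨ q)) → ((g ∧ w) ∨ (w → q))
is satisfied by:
  {q: True, g: True, w: False}
  {q: True, w: False, g: False}
  {g: True, w: False, q: False}
  {g: False, w: False, q: False}
  {q: True, g: True, w: True}
  {q: True, w: True, g: False}
  {g: True, w: True, q: False}


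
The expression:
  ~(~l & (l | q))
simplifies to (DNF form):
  l | ~q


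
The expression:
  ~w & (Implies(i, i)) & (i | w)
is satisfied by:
  {i: True, w: False}


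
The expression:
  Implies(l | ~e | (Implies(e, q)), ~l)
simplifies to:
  ~l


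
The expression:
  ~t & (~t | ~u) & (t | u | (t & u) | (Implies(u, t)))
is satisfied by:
  {t: False}


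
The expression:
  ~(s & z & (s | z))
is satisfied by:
  {s: False, z: False}
  {z: True, s: False}
  {s: True, z: False}


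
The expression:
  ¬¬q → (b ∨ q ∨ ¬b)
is always true.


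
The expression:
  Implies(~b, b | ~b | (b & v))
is always true.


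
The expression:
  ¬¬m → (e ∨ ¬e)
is always true.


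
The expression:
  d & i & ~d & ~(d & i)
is never true.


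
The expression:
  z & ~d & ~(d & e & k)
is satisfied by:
  {z: True, d: False}


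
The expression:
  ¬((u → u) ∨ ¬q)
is never true.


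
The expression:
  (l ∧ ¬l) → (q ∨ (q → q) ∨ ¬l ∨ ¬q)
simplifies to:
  True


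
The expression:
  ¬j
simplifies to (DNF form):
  ¬j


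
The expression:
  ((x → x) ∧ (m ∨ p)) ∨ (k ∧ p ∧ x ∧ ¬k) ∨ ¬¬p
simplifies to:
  m ∨ p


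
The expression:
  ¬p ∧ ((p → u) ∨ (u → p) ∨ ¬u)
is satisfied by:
  {p: False}


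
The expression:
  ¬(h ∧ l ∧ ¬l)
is always true.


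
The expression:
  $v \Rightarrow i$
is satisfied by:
  {i: True, v: False}
  {v: False, i: False}
  {v: True, i: True}


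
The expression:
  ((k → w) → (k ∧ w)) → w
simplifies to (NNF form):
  w ∨ ¬k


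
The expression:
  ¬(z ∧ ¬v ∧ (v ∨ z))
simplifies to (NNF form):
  v ∨ ¬z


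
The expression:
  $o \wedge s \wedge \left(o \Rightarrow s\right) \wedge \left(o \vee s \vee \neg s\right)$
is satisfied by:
  {s: True, o: True}


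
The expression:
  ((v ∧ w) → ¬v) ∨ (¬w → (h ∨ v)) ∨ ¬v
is always true.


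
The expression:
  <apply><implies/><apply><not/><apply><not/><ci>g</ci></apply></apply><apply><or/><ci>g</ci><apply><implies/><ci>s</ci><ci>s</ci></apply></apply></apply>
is always true.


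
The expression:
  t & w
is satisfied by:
  {t: True, w: True}


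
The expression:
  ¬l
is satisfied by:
  {l: False}


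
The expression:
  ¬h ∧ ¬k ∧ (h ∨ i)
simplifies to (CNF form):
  i ∧ ¬h ∧ ¬k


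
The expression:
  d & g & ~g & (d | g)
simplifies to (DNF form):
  False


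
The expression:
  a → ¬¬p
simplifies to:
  p ∨ ¬a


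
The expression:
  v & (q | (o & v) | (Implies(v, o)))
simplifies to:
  v & (o | q)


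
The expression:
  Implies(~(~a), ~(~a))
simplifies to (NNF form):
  True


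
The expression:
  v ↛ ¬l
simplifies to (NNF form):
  l ∧ v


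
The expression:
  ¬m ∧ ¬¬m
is never true.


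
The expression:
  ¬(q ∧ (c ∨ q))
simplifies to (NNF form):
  ¬q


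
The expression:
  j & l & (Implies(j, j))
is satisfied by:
  {j: True, l: True}


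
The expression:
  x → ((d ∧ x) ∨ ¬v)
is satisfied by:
  {d: True, x: False, v: False}
  {x: False, v: False, d: False}
  {d: True, v: True, x: False}
  {v: True, x: False, d: False}
  {d: True, x: True, v: False}
  {x: True, d: False, v: False}
  {d: True, v: True, x: True}


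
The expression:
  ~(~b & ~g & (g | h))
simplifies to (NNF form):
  b | g | ~h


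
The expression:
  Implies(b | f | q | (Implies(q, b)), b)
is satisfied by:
  {b: True}


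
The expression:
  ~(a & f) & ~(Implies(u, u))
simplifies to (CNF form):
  False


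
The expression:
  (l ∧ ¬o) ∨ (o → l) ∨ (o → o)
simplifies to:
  True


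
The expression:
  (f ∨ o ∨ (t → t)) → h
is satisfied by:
  {h: True}


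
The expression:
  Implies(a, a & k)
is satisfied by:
  {k: True, a: False}
  {a: False, k: False}
  {a: True, k: True}


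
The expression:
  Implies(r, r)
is always true.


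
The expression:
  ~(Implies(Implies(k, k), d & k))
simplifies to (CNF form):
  ~d | ~k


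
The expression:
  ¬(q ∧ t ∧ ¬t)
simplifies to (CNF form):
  True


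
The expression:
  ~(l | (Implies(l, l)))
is never true.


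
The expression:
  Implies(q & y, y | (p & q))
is always true.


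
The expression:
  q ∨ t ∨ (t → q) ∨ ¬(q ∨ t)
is always true.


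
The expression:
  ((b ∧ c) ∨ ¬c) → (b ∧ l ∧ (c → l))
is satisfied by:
  {c: True, l: True, b: False}
  {c: True, l: False, b: False}
  {b: True, c: True, l: True}
  {b: True, l: True, c: False}


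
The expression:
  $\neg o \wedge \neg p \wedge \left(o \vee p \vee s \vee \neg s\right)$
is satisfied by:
  {o: False, p: False}


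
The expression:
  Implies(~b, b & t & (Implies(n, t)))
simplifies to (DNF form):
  b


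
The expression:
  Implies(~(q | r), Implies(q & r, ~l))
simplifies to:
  True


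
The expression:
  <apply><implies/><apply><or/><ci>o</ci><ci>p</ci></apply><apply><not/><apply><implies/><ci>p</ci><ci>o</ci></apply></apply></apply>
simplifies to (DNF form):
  <apply><not/><ci>o</ci></apply>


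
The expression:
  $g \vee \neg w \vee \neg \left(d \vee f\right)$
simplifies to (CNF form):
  $\left(g \vee \neg d \vee \neg w\right) \wedge \left(g \vee \neg f \vee \neg w\right)$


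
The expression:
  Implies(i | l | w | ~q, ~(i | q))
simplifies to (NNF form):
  ~i & (~l | ~q) & (~q | ~w)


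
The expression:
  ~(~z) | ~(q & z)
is always true.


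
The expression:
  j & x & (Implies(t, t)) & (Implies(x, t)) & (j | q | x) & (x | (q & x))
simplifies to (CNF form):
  j & t & x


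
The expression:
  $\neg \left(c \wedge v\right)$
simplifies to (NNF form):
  $\neg c \vee \neg v$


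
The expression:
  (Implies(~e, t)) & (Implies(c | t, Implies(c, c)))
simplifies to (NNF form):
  e | t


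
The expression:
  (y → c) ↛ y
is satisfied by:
  {y: False}


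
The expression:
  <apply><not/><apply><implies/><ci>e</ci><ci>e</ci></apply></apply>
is never true.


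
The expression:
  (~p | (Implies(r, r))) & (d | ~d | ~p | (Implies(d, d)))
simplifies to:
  True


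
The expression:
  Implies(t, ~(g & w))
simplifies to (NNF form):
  ~g | ~t | ~w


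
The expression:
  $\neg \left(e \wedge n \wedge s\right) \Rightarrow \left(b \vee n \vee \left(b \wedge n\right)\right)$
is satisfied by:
  {n: True, b: True}
  {n: True, b: False}
  {b: True, n: False}


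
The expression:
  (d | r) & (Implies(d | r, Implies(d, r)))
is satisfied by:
  {r: True}


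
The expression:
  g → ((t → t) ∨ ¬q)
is always true.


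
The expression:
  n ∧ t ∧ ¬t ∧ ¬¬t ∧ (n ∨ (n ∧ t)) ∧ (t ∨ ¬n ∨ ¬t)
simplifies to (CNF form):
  False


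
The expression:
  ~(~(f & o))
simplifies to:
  f & o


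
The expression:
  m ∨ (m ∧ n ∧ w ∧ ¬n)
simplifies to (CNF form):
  m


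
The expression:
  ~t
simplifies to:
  ~t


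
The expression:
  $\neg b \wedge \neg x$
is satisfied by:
  {x: False, b: False}


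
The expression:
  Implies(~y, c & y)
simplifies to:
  y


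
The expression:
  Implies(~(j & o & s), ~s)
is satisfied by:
  {j: True, o: True, s: False}
  {j: True, o: False, s: False}
  {o: True, j: False, s: False}
  {j: False, o: False, s: False}
  {j: True, s: True, o: True}


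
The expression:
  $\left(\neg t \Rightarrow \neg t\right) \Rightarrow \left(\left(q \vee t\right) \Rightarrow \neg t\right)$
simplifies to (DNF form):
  $\neg t$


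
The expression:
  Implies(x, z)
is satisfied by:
  {z: True, x: False}
  {x: False, z: False}
  {x: True, z: True}


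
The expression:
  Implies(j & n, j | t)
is always true.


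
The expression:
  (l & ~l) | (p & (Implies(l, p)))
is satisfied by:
  {p: True}


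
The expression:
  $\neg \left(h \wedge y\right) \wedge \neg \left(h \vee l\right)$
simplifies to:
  $\neg h \wedge \neg l$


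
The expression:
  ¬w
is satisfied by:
  {w: False}


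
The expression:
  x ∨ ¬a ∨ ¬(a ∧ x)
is always true.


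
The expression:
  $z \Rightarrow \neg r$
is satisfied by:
  {z: False, r: False}
  {r: True, z: False}
  {z: True, r: False}


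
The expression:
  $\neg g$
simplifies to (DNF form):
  $\neg g$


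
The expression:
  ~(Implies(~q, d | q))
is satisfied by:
  {q: False, d: False}


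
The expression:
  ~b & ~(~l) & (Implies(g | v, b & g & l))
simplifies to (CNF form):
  l & ~b & ~g & ~v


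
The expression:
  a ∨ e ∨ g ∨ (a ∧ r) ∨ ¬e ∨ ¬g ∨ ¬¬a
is always true.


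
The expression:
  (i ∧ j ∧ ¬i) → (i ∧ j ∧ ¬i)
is always true.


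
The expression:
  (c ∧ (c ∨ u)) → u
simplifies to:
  u ∨ ¬c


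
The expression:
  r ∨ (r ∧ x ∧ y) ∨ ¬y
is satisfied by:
  {r: True, y: False}
  {y: False, r: False}
  {y: True, r: True}


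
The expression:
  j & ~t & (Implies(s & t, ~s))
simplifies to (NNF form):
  j & ~t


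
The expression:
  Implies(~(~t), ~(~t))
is always true.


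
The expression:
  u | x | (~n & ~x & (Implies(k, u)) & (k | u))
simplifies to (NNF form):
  u | x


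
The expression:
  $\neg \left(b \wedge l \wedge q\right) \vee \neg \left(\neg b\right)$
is always true.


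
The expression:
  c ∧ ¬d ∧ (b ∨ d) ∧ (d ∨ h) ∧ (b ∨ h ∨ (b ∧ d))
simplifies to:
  b ∧ c ∧ h ∧ ¬d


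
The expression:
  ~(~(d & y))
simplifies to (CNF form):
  d & y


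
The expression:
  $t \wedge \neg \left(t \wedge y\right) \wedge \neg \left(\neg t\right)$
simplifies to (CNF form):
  $t \wedge \neg y$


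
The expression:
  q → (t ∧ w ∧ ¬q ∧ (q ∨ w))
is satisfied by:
  {q: False}


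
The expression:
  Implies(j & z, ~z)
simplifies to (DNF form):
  ~j | ~z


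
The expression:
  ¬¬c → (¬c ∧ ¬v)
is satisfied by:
  {c: False}


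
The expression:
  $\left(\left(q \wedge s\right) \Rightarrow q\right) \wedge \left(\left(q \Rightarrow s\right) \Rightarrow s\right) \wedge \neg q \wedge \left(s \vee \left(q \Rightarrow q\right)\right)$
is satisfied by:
  {s: True, q: False}


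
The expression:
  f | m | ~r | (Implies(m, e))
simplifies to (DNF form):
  True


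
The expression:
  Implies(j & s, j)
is always true.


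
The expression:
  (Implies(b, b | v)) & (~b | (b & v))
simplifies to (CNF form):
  v | ~b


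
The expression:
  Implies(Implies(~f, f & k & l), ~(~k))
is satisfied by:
  {k: True, f: False}
  {f: False, k: False}
  {f: True, k: True}


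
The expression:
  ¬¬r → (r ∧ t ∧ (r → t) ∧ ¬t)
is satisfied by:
  {r: False}


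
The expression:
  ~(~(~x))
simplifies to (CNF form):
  ~x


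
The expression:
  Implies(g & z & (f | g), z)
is always true.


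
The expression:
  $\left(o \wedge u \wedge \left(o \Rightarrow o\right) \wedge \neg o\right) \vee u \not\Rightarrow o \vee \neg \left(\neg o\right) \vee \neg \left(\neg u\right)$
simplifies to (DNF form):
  $o \vee u$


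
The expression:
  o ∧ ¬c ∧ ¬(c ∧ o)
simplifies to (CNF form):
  o ∧ ¬c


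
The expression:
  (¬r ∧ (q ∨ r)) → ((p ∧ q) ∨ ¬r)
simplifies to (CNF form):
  True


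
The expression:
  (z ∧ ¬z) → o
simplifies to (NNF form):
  True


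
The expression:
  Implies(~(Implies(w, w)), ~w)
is always true.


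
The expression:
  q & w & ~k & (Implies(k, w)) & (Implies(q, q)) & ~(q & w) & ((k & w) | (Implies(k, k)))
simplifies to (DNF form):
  False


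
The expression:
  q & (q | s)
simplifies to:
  q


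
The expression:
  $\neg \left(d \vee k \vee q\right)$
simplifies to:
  $\neg d \wedge \neg k \wedge \neg q$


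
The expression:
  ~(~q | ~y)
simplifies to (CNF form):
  q & y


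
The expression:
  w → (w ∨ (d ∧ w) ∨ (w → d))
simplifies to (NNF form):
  True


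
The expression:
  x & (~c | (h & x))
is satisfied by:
  {h: True, x: True, c: False}
  {x: True, c: False, h: False}
  {h: True, c: True, x: True}


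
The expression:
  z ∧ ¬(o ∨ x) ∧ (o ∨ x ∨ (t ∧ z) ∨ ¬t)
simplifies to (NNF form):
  z ∧ ¬o ∧ ¬x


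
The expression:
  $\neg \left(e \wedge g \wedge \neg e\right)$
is always true.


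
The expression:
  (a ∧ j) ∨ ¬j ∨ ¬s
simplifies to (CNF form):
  a ∨ ¬j ∨ ¬s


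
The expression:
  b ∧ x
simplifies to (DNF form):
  b ∧ x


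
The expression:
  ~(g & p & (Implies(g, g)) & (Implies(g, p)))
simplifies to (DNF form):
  ~g | ~p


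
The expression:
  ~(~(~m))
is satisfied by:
  {m: False}


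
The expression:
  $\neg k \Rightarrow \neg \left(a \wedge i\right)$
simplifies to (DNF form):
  $k \vee \neg a \vee \neg i$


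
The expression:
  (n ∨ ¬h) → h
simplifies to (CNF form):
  h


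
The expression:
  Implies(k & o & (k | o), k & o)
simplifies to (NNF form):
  True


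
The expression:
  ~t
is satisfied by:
  {t: False}


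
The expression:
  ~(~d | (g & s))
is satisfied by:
  {d: True, s: False, g: False}
  {d: True, g: True, s: False}
  {d: True, s: True, g: False}


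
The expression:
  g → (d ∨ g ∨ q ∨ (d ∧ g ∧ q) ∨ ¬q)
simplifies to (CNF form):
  True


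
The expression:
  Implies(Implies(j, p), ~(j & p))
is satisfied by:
  {p: False, j: False}
  {j: True, p: False}
  {p: True, j: False}


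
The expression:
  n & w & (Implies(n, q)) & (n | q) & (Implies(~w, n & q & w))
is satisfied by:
  {w: True, q: True, n: True}


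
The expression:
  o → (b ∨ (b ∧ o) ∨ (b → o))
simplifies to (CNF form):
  True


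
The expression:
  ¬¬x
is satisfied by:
  {x: True}


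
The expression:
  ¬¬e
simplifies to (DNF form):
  e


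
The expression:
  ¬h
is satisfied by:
  {h: False}


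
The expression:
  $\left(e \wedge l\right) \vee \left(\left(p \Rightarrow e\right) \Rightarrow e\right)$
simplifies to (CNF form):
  $e \vee p$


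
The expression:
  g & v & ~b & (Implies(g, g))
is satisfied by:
  {g: True, v: True, b: False}


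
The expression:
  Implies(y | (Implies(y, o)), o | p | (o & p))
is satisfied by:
  {o: True, p: True}
  {o: True, p: False}
  {p: True, o: False}


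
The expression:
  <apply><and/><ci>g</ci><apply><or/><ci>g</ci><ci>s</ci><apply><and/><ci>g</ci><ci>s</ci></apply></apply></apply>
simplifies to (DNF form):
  <ci>g</ci>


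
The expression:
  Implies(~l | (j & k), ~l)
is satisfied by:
  {l: False, k: False, j: False}
  {j: True, l: False, k: False}
  {k: True, l: False, j: False}
  {j: True, k: True, l: False}
  {l: True, j: False, k: False}
  {j: True, l: True, k: False}
  {k: True, l: True, j: False}


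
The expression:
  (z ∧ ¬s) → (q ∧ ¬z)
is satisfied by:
  {s: True, z: False}
  {z: False, s: False}
  {z: True, s: True}


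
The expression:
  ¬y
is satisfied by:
  {y: False}


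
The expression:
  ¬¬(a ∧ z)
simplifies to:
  a ∧ z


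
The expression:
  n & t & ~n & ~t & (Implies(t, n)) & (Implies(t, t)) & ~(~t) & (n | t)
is never true.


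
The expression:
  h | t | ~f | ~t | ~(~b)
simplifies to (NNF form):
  True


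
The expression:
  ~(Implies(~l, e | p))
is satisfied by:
  {e: False, p: False, l: False}


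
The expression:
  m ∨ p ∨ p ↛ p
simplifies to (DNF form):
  m ∨ p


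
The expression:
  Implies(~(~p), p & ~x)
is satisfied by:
  {p: False, x: False}
  {x: True, p: False}
  {p: True, x: False}


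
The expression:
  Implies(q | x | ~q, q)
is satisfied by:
  {q: True}


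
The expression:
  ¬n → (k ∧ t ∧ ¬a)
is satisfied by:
  {n: True, k: True, t: True, a: False}
  {n: True, k: True, t: False, a: False}
  {n: True, t: True, a: False, k: False}
  {n: True, t: False, a: False, k: False}
  {n: True, k: True, a: True, t: True}
  {n: True, k: True, a: True, t: False}
  {n: True, a: True, t: True, k: False}
  {n: True, a: True, t: False, k: False}
  {k: True, a: False, t: True, n: False}


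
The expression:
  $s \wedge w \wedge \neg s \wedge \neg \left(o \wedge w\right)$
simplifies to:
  $\text{False}$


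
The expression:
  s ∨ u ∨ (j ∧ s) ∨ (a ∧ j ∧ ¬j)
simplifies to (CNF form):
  s ∨ u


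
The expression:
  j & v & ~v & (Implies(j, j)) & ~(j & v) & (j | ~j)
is never true.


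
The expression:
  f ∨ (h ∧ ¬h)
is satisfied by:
  {f: True}


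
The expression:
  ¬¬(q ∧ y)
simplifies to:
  q ∧ y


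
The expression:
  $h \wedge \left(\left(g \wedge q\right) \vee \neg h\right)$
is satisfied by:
  {h: True, g: True, q: True}


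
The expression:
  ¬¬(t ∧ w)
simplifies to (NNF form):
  t ∧ w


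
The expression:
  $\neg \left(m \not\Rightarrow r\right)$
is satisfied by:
  {r: True, m: False}
  {m: False, r: False}
  {m: True, r: True}


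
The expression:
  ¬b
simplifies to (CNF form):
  ¬b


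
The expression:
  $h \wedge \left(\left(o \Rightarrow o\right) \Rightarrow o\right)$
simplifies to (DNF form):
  $h \wedge o$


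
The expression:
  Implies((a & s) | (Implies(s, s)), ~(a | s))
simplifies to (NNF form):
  ~a & ~s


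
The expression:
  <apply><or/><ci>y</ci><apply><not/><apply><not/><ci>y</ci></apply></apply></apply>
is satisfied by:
  {y: True}


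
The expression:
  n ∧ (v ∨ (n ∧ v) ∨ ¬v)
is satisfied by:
  {n: True}


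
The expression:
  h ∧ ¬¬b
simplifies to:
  b ∧ h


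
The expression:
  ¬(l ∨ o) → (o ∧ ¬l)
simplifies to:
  l ∨ o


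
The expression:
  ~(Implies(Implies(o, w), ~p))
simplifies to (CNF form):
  p & (w | ~o)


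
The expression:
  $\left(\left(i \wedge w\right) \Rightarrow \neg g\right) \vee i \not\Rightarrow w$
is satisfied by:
  {w: False, i: False, g: False}
  {g: True, w: False, i: False}
  {i: True, w: False, g: False}
  {g: True, i: True, w: False}
  {w: True, g: False, i: False}
  {g: True, w: True, i: False}
  {i: True, w: True, g: False}


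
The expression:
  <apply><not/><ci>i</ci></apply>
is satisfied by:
  {i: False}


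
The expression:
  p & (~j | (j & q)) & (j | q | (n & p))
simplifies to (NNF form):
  p & (n | q) & (q | ~j)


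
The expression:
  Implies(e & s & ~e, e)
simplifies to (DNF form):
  True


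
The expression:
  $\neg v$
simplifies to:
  $\neg v$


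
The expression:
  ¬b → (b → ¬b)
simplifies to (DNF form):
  True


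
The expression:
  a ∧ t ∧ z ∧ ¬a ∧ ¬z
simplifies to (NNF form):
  False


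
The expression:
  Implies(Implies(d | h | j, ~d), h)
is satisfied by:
  {d: True, h: True}
  {d: True, h: False}
  {h: True, d: False}


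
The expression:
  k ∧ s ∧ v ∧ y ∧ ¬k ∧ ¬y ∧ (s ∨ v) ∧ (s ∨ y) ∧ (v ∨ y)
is never true.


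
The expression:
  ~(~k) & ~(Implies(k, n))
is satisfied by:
  {k: True, n: False}


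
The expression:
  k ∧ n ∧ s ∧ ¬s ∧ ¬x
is never true.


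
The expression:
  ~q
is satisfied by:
  {q: False}


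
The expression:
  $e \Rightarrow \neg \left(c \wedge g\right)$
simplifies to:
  $\neg c \vee \neg e \vee \neg g$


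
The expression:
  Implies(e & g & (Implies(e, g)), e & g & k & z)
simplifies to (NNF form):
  ~e | ~g | (k & z)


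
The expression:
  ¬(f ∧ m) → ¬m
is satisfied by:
  {f: True, m: False}
  {m: False, f: False}
  {m: True, f: True}


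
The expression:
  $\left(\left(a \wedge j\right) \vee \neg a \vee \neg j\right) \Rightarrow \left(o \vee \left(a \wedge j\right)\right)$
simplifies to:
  $o \vee \left(a \wedge j\right)$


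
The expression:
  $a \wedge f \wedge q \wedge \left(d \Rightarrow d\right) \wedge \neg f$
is never true.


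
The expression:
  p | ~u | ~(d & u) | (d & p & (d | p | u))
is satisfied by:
  {p: True, u: False, d: False}
  {u: False, d: False, p: False}
  {d: True, p: True, u: False}
  {d: True, u: False, p: False}
  {p: True, u: True, d: False}
  {u: True, p: False, d: False}
  {d: True, u: True, p: True}


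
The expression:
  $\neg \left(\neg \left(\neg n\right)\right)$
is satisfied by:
  {n: False}


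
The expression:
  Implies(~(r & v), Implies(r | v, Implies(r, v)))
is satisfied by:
  {v: True, r: False}
  {r: False, v: False}
  {r: True, v: True}


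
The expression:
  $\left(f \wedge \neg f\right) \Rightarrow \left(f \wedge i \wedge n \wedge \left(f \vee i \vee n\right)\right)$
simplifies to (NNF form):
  $\text{True}$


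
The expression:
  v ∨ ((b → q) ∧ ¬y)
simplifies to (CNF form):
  (v ∨ ¬y) ∧ (q ∨ v ∨ ¬b) ∧ (q ∨ v ∨ ¬y) ∧ (v ∨ ¬b ∨ ¬y)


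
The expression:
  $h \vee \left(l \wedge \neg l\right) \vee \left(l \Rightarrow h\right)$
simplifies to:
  $h \vee \neg l$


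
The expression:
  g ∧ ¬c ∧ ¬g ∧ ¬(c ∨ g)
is never true.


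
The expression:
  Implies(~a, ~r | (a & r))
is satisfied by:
  {a: True, r: False}
  {r: False, a: False}
  {r: True, a: True}


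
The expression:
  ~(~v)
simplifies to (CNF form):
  v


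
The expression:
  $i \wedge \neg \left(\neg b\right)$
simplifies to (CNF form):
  $b \wedge i$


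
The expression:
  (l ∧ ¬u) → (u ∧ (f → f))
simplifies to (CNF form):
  u ∨ ¬l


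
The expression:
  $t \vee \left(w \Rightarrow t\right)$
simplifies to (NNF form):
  $t \vee \neg w$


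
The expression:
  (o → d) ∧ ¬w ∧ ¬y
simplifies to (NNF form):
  ¬w ∧ ¬y ∧ (d ∨ ¬o)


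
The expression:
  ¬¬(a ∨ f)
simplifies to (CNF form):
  a ∨ f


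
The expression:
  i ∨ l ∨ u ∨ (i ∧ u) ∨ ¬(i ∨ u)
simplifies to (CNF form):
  True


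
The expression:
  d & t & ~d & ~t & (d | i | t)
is never true.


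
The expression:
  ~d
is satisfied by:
  {d: False}


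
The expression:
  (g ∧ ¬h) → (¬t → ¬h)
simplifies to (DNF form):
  True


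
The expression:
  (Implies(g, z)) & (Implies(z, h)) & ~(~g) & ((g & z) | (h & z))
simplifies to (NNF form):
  g & h & z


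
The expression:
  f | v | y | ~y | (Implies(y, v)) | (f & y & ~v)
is always true.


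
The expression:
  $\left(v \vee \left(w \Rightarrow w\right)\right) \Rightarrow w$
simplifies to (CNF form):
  $w$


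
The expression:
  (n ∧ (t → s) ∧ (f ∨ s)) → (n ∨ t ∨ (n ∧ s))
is always true.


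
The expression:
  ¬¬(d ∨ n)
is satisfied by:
  {n: True, d: True}
  {n: True, d: False}
  {d: True, n: False}


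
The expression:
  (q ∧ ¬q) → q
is always true.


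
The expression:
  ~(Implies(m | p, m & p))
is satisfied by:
  {m: True, p: False}
  {p: True, m: False}


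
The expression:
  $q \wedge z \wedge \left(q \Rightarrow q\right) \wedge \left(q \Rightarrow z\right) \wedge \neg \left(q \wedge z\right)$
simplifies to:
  $\text{False}$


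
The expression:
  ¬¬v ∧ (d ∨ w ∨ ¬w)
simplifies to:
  v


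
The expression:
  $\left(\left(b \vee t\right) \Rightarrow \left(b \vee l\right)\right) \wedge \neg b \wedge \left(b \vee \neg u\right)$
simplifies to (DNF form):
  $\left(l \wedge \neg b \wedge \neg u\right) \vee \left(\neg b \wedge \neg t \wedge \neg u\right)$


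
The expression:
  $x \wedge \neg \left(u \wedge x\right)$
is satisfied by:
  {x: True, u: False}


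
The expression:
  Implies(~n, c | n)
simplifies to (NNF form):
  c | n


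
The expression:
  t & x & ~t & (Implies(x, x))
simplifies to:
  False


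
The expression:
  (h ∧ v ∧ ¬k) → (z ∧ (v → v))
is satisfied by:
  {k: True, z: True, h: False, v: False}
  {k: True, h: False, v: False, z: False}
  {z: True, h: False, v: False, k: False}
  {z: False, h: False, v: False, k: False}
  {k: True, v: True, z: True, h: False}
  {k: True, v: True, z: False, h: False}
  {v: True, z: True, k: False, h: False}
  {v: True, k: False, h: False, z: False}
  {z: True, k: True, h: True, v: False}
  {k: True, h: True, z: False, v: False}
  {z: True, h: True, k: False, v: False}
  {h: True, k: False, v: False, z: False}
  {k: True, v: True, h: True, z: True}
  {k: True, v: True, h: True, z: False}
  {v: True, h: True, z: True, k: False}


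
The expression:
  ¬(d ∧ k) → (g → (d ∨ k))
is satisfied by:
  {d: True, k: True, g: False}
  {d: True, g: False, k: False}
  {k: True, g: False, d: False}
  {k: False, g: False, d: False}
  {d: True, k: True, g: True}
  {d: True, g: True, k: False}
  {k: True, g: True, d: False}


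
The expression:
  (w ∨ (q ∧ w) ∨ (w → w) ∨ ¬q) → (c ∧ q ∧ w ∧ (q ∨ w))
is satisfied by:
  {c: True, w: True, q: True}


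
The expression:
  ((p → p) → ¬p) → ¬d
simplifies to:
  p ∨ ¬d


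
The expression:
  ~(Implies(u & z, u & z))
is never true.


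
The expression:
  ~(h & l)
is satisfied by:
  {l: False, h: False}
  {h: True, l: False}
  {l: True, h: False}


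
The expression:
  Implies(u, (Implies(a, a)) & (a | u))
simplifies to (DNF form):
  True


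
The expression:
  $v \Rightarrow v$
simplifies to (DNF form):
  $\text{True}$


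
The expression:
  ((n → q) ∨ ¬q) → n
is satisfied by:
  {n: True}


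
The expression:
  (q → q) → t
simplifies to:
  t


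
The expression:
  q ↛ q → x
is always true.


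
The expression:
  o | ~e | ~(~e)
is always true.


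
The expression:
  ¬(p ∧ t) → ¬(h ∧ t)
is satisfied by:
  {p: True, h: False, t: False}
  {h: False, t: False, p: False}
  {t: True, p: True, h: False}
  {t: True, h: False, p: False}
  {p: True, h: True, t: False}
  {h: True, p: False, t: False}
  {t: True, h: True, p: True}
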